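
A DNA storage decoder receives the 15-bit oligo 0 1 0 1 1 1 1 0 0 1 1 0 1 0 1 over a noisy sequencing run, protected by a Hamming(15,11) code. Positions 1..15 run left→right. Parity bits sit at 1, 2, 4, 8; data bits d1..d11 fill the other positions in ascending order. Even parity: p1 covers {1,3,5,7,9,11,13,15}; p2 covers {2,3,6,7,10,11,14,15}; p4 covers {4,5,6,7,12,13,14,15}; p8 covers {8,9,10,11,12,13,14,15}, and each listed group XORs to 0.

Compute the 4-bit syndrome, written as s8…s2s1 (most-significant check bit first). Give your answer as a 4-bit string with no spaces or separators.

0001

s1 (pos 1,3,5,7,9,11,13,15): 0⊕0⊕1⊕1⊕0⊕1⊕1⊕1 = 1
s2 (pos 2,3,6,7,10,11,14,15): 1⊕0⊕1⊕1⊕1⊕1⊕0⊕1 = 0
s4 (pos 4,5,6,7,12,13,14,15): 1⊕1⊕1⊕1⊕0⊕1⊕0⊕1 = 0
s8 (pos 8,9,10,11,12,13,14,15): 0⊕0⊕1⊕1⊕0⊕1⊕0⊕1 = 0
Syndrome s8…s1 = 0001 → error at position 1.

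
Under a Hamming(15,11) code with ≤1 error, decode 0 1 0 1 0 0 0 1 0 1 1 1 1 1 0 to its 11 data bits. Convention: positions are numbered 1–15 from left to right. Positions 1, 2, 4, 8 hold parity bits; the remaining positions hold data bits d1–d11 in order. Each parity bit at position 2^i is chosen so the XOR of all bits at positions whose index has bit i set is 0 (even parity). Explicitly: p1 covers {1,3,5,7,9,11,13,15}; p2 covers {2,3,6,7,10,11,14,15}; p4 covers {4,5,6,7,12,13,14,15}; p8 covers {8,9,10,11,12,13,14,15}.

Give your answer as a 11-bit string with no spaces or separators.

s1 (pos 1,3,5,7,9,11,13,15): 0⊕0⊕0⊕0⊕0⊕1⊕1⊕0 = 0
s2 (pos 2,3,6,7,10,11,14,15): 1⊕0⊕0⊕0⊕1⊕1⊕1⊕0 = 0
s4 (pos 4,5,6,7,12,13,14,15): 1⊕0⊕0⊕0⊕1⊕1⊕1⊕0 = 0
s8 (pos 8,9,10,11,12,13,14,15): 1⊕0⊕1⊕1⊕1⊕1⊕1⊕0 = 0
Syndrome s8…s1 = 0000 → no error.
Read data bits from positions 3,5,6,7,9,10,11,12,13,14,15: 00000111110

00000111110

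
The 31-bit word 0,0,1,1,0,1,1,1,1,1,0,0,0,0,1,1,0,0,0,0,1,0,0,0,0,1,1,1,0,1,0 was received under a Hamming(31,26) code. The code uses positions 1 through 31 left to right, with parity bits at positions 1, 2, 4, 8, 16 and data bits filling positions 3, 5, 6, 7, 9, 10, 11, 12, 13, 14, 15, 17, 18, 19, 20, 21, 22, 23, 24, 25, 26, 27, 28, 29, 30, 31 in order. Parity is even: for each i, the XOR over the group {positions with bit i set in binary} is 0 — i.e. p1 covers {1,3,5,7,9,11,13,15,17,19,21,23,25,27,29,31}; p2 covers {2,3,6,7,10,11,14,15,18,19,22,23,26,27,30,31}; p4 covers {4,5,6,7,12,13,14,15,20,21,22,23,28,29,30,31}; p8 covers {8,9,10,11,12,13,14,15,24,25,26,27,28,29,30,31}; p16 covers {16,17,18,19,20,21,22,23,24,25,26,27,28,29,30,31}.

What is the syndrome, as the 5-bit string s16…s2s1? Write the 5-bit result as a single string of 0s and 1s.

s1 (pos 1,3,5,7,9,11,13,15,17,19,21,23,25,27,29,31): 0⊕1⊕0⊕1⊕1⊕0⊕0⊕1⊕0⊕0⊕1⊕0⊕0⊕1⊕0⊕0 = 0
s2 (pos 2,3,6,7,10,11,14,15,18,19,22,23,26,27,30,31): 0⊕1⊕1⊕1⊕1⊕0⊕0⊕1⊕0⊕0⊕0⊕0⊕1⊕1⊕1⊕0 = 0
s4 (pos 4,5,6,7,12,13,14,15,20,21,22,23,28,29,30,31): 1⊕0⊕1⊕1⊕0⊕0⊕0⊕1⊕0⊕1⊕0⊕0⊕1⊕0⊕1⊕0 = 1
s8 (pos 8,9,10,11,12,13,14,15,24,25,26,27,28,29,30,31): 1⊕1⊕1⊕0⊕0⊕0⊕0⊕1⊕0⊕0⊕1⊕1⊕1⊕0⊕1⊕0 = 0
s16 (pos 16,17,18,19,20,21,22,23,24,25,26,27,28,29,30,31): 1⊕0⊕0⊕0⊕0⊕1⊕0⊕0⊕0⊕0⊕1⊕1⊕1⊕0⊕1⊕0 = 0
Syndrome s16…s1 = 00100 → error at position 4.

00100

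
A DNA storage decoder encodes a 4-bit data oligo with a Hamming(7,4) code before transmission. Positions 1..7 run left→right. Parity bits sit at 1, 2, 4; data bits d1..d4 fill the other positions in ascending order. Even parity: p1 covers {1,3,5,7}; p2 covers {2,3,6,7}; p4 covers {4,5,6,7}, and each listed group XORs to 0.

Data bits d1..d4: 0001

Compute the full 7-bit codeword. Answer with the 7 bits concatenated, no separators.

Place data at non-parity positions: p1 p2 0 p4 0 0 1
p1 (pos 1,3,5,7): XOR of data positions = 0⊕0⊕1 = 1
p2 (pos 2,3,6,7): XOR of data positions = 0⊕0⊕1 = 1
p4 (pos 4,5,6,7): XOR of data positions = 0⊕0⊕1 = 1
Codeword: 1101001

1101001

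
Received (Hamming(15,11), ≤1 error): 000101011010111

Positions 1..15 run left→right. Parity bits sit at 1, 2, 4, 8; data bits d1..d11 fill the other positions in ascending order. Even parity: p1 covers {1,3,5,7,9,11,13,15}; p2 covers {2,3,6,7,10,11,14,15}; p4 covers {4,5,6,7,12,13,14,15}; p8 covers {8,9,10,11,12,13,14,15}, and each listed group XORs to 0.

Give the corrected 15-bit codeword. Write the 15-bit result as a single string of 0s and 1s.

s1 (pos 1,3,5,7,9,11,13,15): 0⊕0⊕0⊕0⊕1⊕1⊕1⊕1 = 0
s2 (pos 2,3,6,7,10,11,14,15): 0⊕0⊕1⊕0⊕0⊕1⊕1⊕1 = 0
s4 (pos 4,5,6,7,12,13,14,15): 1⊕0⊕1⊕0⊕0⊕1⊕1⊕1 = 1
s8 (pos 8,9,10,11,12,13,14,15): 1⊕1⊕0⊕1⊕0⊕1⊕1⊕1 = 0
Syndrome s8…s1 = 0100 → error at position 4.
Flip position 4: 000101011010111 → 000001011010111

000001011010111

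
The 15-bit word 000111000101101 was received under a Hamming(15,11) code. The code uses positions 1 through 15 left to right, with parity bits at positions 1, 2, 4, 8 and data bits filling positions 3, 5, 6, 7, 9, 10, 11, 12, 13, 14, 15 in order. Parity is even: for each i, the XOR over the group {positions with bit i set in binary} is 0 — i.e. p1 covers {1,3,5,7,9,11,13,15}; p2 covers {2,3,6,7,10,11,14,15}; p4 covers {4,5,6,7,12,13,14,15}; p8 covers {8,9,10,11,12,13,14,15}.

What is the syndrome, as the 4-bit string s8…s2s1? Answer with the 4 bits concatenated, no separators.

s1 (pos 1,3,5,7,9,11,13,15): 0⊕0⊕1⊕0⊕0⊕0⊕1⊕1 = 1
s2 (pos 2,3,6,7,10,11,14,15): 0⊕0⊕1⊕0⊕1⊕0⊕0⊕1 = 1
s4 (pos 4,5,6,7,12,13,14,15): 1⊕1⊕1⊕0⊕1⊕1⊕0⊕1 = 0
s8 (pos 8,9,10,11,12,13,14,15): 0⊕0⊕1⊕0⊕1⊕1⊕0⊕1 = 0
Syndrome s8…s1 = 0011 → error at position 3.

0011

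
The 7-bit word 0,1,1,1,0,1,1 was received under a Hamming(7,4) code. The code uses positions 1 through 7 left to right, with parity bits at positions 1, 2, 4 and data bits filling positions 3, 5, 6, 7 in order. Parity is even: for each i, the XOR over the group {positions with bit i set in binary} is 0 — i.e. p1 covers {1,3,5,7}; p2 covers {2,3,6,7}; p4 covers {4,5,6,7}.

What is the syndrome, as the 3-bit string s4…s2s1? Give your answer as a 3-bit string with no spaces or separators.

100

s1 (pos 1,3,5,7): 0⊕1⊕0⊕1 = 0
s2 (pos 2,3,6,7): 1⊕1⊕1⊕1 = 0
s4 (pos 4,5,6,7): 1⊕0⊕1⊕1 = 1
Syndrome s4…s1 = 100 → error at position 4.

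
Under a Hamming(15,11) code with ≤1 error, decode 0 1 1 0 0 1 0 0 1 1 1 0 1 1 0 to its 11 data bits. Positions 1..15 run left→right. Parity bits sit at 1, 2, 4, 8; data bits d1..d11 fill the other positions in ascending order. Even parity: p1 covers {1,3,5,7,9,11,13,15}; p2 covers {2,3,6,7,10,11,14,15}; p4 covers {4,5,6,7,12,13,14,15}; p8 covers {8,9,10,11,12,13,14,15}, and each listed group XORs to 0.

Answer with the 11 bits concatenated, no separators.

s1 (pos 1,3,5,7,9,11,13,15): 0⊕1⊕0⊕0⊕1⊕1⊕1⊕0 = 0
s2 (pos 2,3,6,7,10,11,14,15): 1⊕1⊕1⊕0⊕1⊕1⊕1⊕0 = 0
s4 (pos 4,5,6,7,12,13,14,15): 0⊕0⊕1⊕0⊕0⊕1⊕1⊕0 = 1
s8 (pos 8,9,10,11,12,13,14,15): 0⊕1⊕1⊕1⊕0⊕1⊕1⊕0 = 1
Syndrome s8…s1 = 1100 → error at position 12.
Flip position 12: 011001001110110 → 011001001111110
Read data bits from positions 3,5,6,7,9,10,11,12,13,14,15: 10101111110

10101111110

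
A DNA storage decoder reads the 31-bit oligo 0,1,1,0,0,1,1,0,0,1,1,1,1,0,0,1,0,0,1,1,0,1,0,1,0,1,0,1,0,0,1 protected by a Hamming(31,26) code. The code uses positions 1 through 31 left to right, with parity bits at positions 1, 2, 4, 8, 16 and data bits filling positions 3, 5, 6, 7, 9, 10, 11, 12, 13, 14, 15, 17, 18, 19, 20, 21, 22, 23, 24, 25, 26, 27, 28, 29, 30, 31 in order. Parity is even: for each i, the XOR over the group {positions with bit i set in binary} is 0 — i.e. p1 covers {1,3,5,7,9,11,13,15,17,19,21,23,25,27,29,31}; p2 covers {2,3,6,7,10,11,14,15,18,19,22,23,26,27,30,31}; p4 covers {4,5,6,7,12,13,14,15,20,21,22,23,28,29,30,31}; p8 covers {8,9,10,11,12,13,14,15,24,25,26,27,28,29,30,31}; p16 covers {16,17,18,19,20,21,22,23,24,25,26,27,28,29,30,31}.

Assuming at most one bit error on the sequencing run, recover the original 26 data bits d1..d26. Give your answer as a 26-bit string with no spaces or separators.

10110111100001101010101001

s1 (pos 1,3,5,7,9,11,13,15,17,19,21,23,25,27,29,31): 0⊕1⊕0⊕1⊕0⊕1⊕1⊕0⊕0⊕1⊕0⊕0⊕0⊕0⊕0⊕1 = 0
s2 (pos 2,3,6,7,10,11,14,15,18,19,22,23,26,27,30,31): 1⊕1⊕1⊕1⊕1⊕1⊕0⊕0⊕0⊕1⊕1⊕0⊕1⊕0⊕0⊕1 = 0
s4 (pos 4,5,6,7,12,13,14,15,20,21,22,23,28,29,30,31): 0⊕0⊕1⊕1⊕1⊕1⊕0⊕0⊕1⊕0⊕1⊕0⊕1⊕0⊕0⊕1 = 0
s8 (pos 8,9,10,11,12,13,14,15,24,25,26,27,28,29,30,31): 0⊕0⊕1⊕1⊕1⊕1⊕0⊕0⊕1⊕0⊕1⊕0⊕1⊕0⊕0⊕1 = 0
s16 (pos 16,17,18,19,20,21,22,23,24,25,26,27,28,29,30,31): 1⊕0⊕0⊕1⊕1⊕0⊕1⊕0⊕1⊕0⊕1⊕0⊕1⊕0⊕0⊕1 = 0
Syndrome s16…s1 = 00000 → no error.
Read data bits from positions 3,5,6,7,9,10,11,12,13,14,15,17,18,19,20,21,22,23,24,25,26,27,28,29,30,31: 10110111100001101010101001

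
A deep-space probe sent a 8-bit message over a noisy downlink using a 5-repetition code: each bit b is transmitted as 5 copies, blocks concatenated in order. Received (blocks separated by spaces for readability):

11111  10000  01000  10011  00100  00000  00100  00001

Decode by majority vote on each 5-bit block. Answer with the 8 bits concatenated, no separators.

Block 1 (11111): 5 ones → 1
Block 2 (10000): 1 one → 0
Block 3 (01000): 1 one → 0
Block 4 (10011): 3 ones → 1
Block 5 (00100): 1 one → 0
Block 6 (00000): 0 ones → 0
Block 7 (00100): 1 one → 0
Block 8 (00001): 1 one → 0

10010000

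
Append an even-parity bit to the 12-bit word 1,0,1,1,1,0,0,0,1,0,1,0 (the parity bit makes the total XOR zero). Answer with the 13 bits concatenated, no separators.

XOR of the 12 data bits: 1⊕0⊕1⊕1⊕1⊕0⊕0⊕0⊕1⊕0⊕1⊕0 = 0
Parity bit = 0 (so all 13 bits XOR to 0).

1011100010100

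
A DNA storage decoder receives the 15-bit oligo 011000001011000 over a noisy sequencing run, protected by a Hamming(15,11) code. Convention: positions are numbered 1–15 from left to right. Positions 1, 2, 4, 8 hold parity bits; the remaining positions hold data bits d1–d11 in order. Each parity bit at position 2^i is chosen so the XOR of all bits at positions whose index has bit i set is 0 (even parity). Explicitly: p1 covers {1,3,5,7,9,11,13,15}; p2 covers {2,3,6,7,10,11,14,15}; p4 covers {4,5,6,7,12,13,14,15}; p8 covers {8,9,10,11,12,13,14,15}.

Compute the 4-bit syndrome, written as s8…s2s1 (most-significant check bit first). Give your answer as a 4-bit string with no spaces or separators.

s1 (pos 1,3,5,7,9,11,13,15): 0⊕1⊕0⊕0⊕1⊕1⊕0⊕0 = 1
s2 (pos 2,3,6,7,10,11,14,15): 1⊕1⊕0⊕0⊕0⊕1⊕0⊕0 = 1
s4 (pos 4,5,6,7,12,13,14,15): 0⊕0⊕0⊕0⊕1⊕0⊕0⊕0 = 1
s8 (pos 8,9,10,11,12,13,14,15): 0⊕1⊕0⊕1⊕1⊕0⊕0⊕0 = 1
Syndrome s8…s1 = 1111 → error at position 15.

1111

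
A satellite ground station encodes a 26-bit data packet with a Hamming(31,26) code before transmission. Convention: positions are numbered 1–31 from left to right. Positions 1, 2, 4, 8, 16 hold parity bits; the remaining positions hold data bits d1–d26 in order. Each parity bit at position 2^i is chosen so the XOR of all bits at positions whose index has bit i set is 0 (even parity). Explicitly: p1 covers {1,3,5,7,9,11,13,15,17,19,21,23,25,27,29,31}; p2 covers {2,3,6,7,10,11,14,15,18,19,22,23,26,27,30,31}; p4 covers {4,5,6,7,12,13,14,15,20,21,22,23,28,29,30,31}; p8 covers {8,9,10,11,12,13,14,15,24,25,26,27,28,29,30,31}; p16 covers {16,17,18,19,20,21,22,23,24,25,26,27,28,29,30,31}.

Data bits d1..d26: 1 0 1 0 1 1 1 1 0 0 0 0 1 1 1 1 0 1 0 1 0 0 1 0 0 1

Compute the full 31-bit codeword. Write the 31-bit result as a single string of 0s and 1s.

Place data at non-parity positions: p1 p2 1 p4 0 1 0 p8 1 1 1 1 0 0 0 p16 0 1 1 1 1 0 1 0 1 0 0 1 0 0 1
p1 (pos 1,3,5,7,9,11,13,15,17,19,21,23,25,27,29,31): XOR of data positions = 1⊕0⊕0⊕1⊕1⊕0⊕0⊕0⊕1⊕1⊕1⊕1⊕0⊕0⊕1 = 0
p2 (pos 2,3,6,7,10,11,14,15,18,19,22,23,26,27,30,31): XOR of data positions = 1⊕1⊕0⊕1⊕1⊕0⊕0⊕1⊕1⊕0⊕1⊕0⊕0⊕0⊕1 = 0
p4 (pos 4,5,6,7,12,13,14,15,20,21,22,23,28,29,30,31): XOR of data positions = 0⊕1⊕0⊕1⊕0⊕0⊕0⊕1⊕1⊕0⊕1⊕1⊕0⊕0⊕1 = 1
p8 (pos 8,9,10,11,12,13,14,15,24,25,26,27,28,29,30,31): XOR of data positions = 1⊕1⊕1⊕1⊕0⊕0⊕0⊕0⊕1⊕0⊕0⊕1⊕0⊕0⊕1 = 1
p16 (pos 16,17,18,19,20,21,22,23,24,25,26,27,28,29,30,31): XOR of data positions = 0⊕1⊕1⊕1⊕1⊕0⊕1⊕0⊕1⊕0⊕0⊕1⊕0⊕0⊕1 = 0
Codeword: 0011010111110000011110101001001

0011010111110000011110101001001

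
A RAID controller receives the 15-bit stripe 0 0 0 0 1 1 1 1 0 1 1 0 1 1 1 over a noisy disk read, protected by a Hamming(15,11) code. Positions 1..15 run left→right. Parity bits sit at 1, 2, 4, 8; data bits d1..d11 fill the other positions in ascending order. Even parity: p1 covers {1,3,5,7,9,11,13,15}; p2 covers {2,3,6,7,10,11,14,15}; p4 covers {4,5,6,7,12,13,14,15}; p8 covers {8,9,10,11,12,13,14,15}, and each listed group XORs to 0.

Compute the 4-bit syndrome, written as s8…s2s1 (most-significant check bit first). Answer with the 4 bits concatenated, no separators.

s1 (pos 1,3,5,7,9,11,13,15): 0⊕0⊕1⊕1⊕0⊕1⊕1⊕1 = 1
s2 (pos 2,3,6,7,10,11,14,15): 0⊕0⊕1⊕1⊕1⊕1⊕1⊕1 = 0
s4 (pos 4,5,6,7,12,13,14,15): 0⊕1⊕1⊕1⊕0⊕1⊕1⊕1 = 0
s8 (pos 8,9,10,11,12,13,14,15): 1⊕0⊕1⊕1⊕0⊕1⊕1⊕1 = 0
Syndrome s8…s1 = 0001 → error at position 1.

0001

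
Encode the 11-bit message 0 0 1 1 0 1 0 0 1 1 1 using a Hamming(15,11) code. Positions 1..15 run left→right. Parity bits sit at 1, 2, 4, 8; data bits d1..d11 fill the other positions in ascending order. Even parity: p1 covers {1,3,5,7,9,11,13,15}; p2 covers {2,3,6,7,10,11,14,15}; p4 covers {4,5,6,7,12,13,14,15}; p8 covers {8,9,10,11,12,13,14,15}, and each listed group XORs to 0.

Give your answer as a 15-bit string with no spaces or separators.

110101100100111

Place data at non-parity positions: p1 p2 0 p4 0 1 1 p8 0 1 0 0 1 1 1
p1 (pos 1,3,5,7,9,11,13,15): XOR of data positions = 0⊕0⊕1⊕0⊕0⊕1⊕1 = 1
p2 (pos 2,3,6,7,10,11,14,15): XOR of data positions = 0⊕1⊕1⊕1⊕0⊕1⊕1 = 1
p4 (pos 4,5,6,7,12,13,14,15): XOR of data positions = 0⊕1⊕1⊕0⊕1⊕1⊕1 = 1
p8 (pos 8,9,10,11,12,13,14,15): XOR of data positions = 0⊕1⊕0⊕0⊕1⊕1⊕1 = 0
Codeword: 110101100100111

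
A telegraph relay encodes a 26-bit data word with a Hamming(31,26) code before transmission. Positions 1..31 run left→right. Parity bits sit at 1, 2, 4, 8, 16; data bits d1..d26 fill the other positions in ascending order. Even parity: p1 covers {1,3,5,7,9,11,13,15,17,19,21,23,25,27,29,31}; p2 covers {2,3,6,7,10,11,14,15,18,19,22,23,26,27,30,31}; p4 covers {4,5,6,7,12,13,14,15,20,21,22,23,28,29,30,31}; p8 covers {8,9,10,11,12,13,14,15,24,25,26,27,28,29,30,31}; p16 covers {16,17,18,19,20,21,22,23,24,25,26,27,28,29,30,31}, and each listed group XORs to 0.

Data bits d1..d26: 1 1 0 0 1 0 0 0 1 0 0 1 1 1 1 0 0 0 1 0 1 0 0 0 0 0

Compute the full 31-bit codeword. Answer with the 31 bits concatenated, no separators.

Place data at non-parity positions: p1 p2 1 p4 1 0 0 p8 1 0 0 0 1 0 0 p16 1 1 1 1 0 0 0 1 0 1 0 0 0 0 0
p1 (pos 1,3,5,7,9,11,13,15,17,19,21,23,25,27,29,31): XOR of data positions = 1⊕1⊕0⊕1⊕0⊕1⊕0⊕1⊕1⊕0⊕0⊕0⊕0⊕0⊕0 = 0
p2 (pos 2,3,6,7,10,11,14,15,18,19,22,23,26,27,30,31): XOR of data positions = 1⊕0⊕0⊕0⊕0⊕0⊕0⊕1⊕1⊕0⊕0⊕1⊕0⊕0⊕0 = 0
p4 (pos 4,5,6,7,12,13,14,15,20,21,22,23,28,29,30,31): XOR of data positions = 1⊕0⊕0⊕0⊕1⊕0⊕0⊕1⊕0⊕0⊕0⊕0⊕0⊕0⊕0 = 1
p8 (pos 8,9,10,11,12,13,14,15,24,25,26,27,28,29,30,31): XOR of data positions = 1⊕0⊕0⊕0⊕1⊕0⊕0⊕1⊕0⊕1⊕0⊕0⊕0⊕0⊕0 = 0
p16 (pos 16,17,18,19,20,21,22,23,24,25,26,27,28,29,30,31): XOR of data positions = 1⊕1⊕1⊕1⊕0⊕0⊕0⊕1⊕0⊕1⊕0⊕0⊕0⊕0⊕0 = 0
Codeword: 0011100010001000111100010100000

0011100010001000111100010100000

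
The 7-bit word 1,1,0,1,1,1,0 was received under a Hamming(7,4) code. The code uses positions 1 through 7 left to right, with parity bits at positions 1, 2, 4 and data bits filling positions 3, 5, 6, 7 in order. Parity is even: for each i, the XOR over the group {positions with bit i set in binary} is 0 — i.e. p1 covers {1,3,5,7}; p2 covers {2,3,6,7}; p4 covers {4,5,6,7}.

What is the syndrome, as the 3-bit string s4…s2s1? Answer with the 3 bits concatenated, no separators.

s1 (pos 1,3,5,7): 1⊕0⊕1⊕0 = 0
s2 (pos 2,3,6,7): 1⊕0⊕1⊕0 = 0
s4 (pos 4,5,6,7): 1⊕1⊕1⊕0 = 1
Syndrome s4…s1 = 100 → error at position 4.

100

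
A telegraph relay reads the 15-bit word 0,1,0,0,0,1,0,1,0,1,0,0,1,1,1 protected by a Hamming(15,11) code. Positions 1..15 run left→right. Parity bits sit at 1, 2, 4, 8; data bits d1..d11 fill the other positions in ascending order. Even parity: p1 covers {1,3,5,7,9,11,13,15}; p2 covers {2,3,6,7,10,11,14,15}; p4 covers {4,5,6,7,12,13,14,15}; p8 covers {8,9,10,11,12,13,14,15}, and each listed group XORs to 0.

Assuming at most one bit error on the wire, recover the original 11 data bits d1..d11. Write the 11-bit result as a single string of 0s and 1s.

s1 (pos 1,3,5,7,9,11,13,15): 0⊕0⊕0⊕0⊕0⊕0⊕1⊕1 = 0
s2 (pos 2,3,6,7,10,11,14,15): 1⊕0⊕1⊕0⊕1⊕0⊕1⊕1 = 1
s4 (pos 4,5,6,7,12,13,14,15): 0⊕0⊕1⊕0⊕0⊕1⊕1⊕1 = 0
s8 (pos 8,9,10,11,12,13,14,15): 1⊕0⊕1⊕0⊕0⊕1⊕1⊕1 = 1
Syndrome s8…s1 = 1010 → error at position 10.
Flip position 10: 010001010100111 → 010001010000111
Read data bits from positions 3,5,6,7,9,10,11,12,13,14,15: 00100000111

00100000111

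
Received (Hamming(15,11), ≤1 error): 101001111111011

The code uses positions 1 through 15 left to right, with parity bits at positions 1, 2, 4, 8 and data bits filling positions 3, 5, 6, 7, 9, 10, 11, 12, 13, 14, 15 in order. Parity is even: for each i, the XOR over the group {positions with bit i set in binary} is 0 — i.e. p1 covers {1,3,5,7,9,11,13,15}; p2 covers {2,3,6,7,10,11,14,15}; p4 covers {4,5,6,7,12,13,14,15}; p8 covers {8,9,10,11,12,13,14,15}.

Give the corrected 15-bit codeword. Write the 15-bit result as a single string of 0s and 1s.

101001111111001

s1 (pos 1,3,5,7,9,11,13,15): 1⊕1⊕0⊕1⊕1⊕1⊕0⊕1 = 0
s2 (pos 2,3,6,7,10,11,14,15): 0⊕1⊕1⊕1⊕1⊕1⊕1⊕1 = 1
s4 (pos 4,5,6,7,12,13,14,15): 0⊕0⊕1⊕1⊕1⊕0⊕1⊕1 = 1
s8 (pos 8,9,10,11,12,13,14,15): 1⊕1⊕1⊕1⊕1⊕0⊕1⊕1 = 1
Syndrome s8…s1 = 1110 → error at position 14.
Flip position 14: 101001111111011 → 101001111111001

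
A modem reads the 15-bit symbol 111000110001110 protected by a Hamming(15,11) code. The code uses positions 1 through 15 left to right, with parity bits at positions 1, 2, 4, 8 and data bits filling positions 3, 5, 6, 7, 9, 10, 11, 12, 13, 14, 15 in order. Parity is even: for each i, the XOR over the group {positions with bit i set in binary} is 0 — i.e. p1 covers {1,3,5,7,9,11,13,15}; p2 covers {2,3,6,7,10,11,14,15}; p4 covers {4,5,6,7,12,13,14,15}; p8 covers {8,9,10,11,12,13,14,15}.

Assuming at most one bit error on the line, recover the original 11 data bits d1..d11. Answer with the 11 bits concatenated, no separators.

s1 (pos 1,3,5,7,9,11,13,15): 1⊕1⊕0⊕1⊕0⊕0⊕1⊕0 = 0
s2 (pos 2,3,6,7,10,11,14,15): 1⊕1⊕0⊕1⊕0⊕0⊕1⊕0 = 0
s4 (pos 4,5,6,7,12,13,14,15): 0⊕0⊕0⊕1⊕1⊕1⊕1⊕0 = 0
s8 (pos 8,9,10,11,12,13,14,15): 1⊕0⊕0⊕0⊕1⊕1⊕1⊕0 = 0
Syndrome s8…s1 = 0000 → no error.
Read data bits from positions 3,5,6,7,9,10,11,12,13,14,15: 10010001110

10010001110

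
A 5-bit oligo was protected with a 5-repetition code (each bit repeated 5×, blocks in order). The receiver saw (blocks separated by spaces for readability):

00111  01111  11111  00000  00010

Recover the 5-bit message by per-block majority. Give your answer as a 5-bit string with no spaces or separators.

Block 1 (00111): 3 ones → 1
Block 2 (01111): 4 ones → 1
Block 3 (11111): 5 ones → 1
Block 4 (00000): 0 ones → 0
Block 5 (00010): 1 one → 0

11100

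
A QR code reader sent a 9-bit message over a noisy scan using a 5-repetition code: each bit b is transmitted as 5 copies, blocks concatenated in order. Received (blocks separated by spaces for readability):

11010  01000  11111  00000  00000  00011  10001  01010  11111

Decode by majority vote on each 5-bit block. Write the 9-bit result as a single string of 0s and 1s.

101000001

Block 1 (11010): 3 ones → 1
Block 2 (01000): 1 one → 0
Block 3 (11111): 5 ones → 1
Block 4 (00000): 0 ones → 0
Block 5 (00000): 0 ones → 0
Block 6 (00011): 2 ones → 0
Block 7 (10001): 2 ones → 0
Block 8 (01010): 2 ones → 0
Block 9 (11111): 5 ones → 1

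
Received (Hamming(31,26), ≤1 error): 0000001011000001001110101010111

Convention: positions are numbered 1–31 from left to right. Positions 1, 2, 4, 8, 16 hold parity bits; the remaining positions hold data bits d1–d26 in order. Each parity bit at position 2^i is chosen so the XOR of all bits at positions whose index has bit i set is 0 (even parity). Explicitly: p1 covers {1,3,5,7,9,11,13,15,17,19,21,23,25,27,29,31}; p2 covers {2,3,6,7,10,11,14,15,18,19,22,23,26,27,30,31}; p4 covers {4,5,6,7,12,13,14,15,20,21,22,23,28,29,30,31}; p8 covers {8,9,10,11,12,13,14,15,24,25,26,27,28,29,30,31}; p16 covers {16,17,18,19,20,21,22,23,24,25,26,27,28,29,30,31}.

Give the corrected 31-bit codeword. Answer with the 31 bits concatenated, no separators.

s1 (pos 1,3,5,7,9,11,13,15,17,19,21,23,25,27,29,31): 0⊕0⊕0⊕1⊕1⊕0⊕0⊕0⊕0⊕1⊕1⊕1⊕1⊕1⊕1⊕1 = 1
s2 (pos 2,3,6,7,10,11,14,15,18,19,22,23,26,27,30,31): 0⊕0⊕0⊕1⊕1⊕0⊕0⊕0⊕0⊕1⊕0⊕1⊕0⊕1⊕1⊕1 = 1
s4 (pos 4,5,6,7,12,13,14,15,20,21,22,23,28,29,30,31): 0⊕0⊕0⊕1⊕0⊕0⊕0⊕0⊕1⊕1⊕0⊕1⊕0⊕1⊕1⊕1 = 1
s8 (pos 8,9,10,11,12,13,14,15,24,25,26,27,28,29,30,31): 0⊕1⊕1⊕0⊕0⊕0⊕0⊕0⊕0⊕1⊕0⊕1⊕0⊕1⊕1⊕1 = 1
s16 (pos 16,17,18,19,20,21,22,23,24,25,26,27,28,29,30,31): 1⊕0⊕0⊕1⊕1⊕1⊕0⊕1⊕0⊕1⊕0⊕1⊕0⊕1⊕1⊕1 = 0
Syndrome s16…s1 = 01111 → error at position 15.
Flip position 15: 0000001011000001001110101010111 → 0000001011000011001110101010111

0000001011000011001110101010111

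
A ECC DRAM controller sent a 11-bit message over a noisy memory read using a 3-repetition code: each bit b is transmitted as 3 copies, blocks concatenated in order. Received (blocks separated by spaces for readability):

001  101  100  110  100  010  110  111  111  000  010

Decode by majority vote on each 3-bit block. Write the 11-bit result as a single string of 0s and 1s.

01010011100

Block 1 (001): 1 one → 0
Block 2 (101): 2 ones → 1
Block 3 (100): 1 one → 0
Block 4 (110): 2 ones → 1
Block 5 (100): 1 one → 0
Block 6 (010): 1 one → 0
Block 7 (110): 2 ones → 1
Block 8 (111): 3 ones → 1
Block 9 (111): 3 ones → 1
Block 10 (000): 0 ones → 0
Block 11 (010): 1 one → 0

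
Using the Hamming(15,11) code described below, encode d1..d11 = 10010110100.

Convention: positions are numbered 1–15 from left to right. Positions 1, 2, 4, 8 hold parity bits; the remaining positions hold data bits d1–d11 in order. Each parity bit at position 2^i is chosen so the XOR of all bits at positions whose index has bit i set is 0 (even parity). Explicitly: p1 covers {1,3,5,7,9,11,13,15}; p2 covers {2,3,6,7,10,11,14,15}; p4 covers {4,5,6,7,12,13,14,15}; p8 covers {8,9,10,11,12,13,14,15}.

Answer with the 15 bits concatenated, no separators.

001000110110100

Place data at non-parity positions: p1 p2 1 p4 0 0 1 p8 0 1 1 0 1 0 0
p1 (pos 1,3,5,7,9,11,13,15): XOR of data positions = 1⊕0⊕1⊕0⊕1⊕1⊕0 = 0
p2 (pos 2,3,6,7,10,11,14,15): XOR of data positions = 1⊕0⊕1⊕1⊕1⊕0⊕0 = 0
p4 (pos 4,5,6,7,12,13,14,15): XOR of data positions = 0⊕0⊕1⊕0⊕1⊕0⊕0 = 0
p8 (pos 8,9,10,11,12,13,14,15): XOR of data positions = 0⊕1⊕1⊕0⊕1⊕0⊕0 = 1
Codeword: 001000110110100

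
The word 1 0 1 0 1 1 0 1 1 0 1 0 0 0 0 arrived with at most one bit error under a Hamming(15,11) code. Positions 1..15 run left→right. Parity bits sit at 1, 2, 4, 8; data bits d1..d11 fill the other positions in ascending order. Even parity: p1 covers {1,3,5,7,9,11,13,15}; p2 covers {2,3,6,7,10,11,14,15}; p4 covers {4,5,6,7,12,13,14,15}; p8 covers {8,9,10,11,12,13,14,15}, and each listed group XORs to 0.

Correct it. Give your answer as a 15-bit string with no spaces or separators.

101011011000000

s1 (pos 1,3,5,7,9,11,13,15): 1⊕1⊕1⊕0⊕1⊕1⊕0⊕0 = 1
s2 (pos 2,3,6,7,10,11,14,15): 0⊕1⊕1⊕0⊕0⊕1⊕0⊕0 = 1
s4 (pos 4,5,6,7,12,13,14,15): 0⊕1⊕1⊕0⊕0⊕0⊕0⊕0 = 0
s8 (pos 8,9,10,11,12,13,14,15): 1⊕1⊕0⊕1⊕0⊕0⊕0⊕0 = 1
Syndrome s8…s1 = 1011 → error at position 11.
Flip position 11: 101011011010000 → 101011011000000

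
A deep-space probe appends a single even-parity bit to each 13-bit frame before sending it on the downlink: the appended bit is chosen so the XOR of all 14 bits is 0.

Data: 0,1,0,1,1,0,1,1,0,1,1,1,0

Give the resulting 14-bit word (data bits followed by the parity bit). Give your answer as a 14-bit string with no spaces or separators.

XOR of the 13 data bits: 0⊕1⊕0⊕1⊕1⊕0⊕1⊕1⊕0⊕1⊕1⊕1⊕0 = 0
Parity bit = 0 (so all 14 bits XOR to 0).

01011011011100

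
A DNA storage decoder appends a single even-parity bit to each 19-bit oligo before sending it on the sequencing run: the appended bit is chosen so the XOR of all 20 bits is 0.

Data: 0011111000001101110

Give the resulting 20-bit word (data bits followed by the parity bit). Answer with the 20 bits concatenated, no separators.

00111110000011011100

XOR of the 19 data bits: 0⊕0⊕1⊕1⊕1⊕1⊕1⊕0⊕0⊕0⊕0⊕0⊕1⊕1⊕0⊕1⊕1⊕1⊕0 = 0
Parity bit = 0 (so all 20 bits XOR to 0).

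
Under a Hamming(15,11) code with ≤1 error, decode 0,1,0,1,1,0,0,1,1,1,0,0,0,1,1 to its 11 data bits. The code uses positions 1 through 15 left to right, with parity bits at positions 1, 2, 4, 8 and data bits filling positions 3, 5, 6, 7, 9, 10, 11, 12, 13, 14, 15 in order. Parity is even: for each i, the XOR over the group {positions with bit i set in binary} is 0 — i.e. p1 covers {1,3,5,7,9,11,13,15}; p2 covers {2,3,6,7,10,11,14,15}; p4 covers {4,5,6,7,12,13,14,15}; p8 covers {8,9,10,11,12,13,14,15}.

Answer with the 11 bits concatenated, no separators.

s1 (pos 1,3,5,7,9,11,13,15): 0⊕0⊕1⊕0⊕1⊕0⊕0⊕1 = 1
s2 (pos 2,3,6,7,10,11,14,15): 1⊕0⊕0⊕0⊕1⊕0⊕1⊕1 = 0
s4 (pos 4,5,6,7,12,13,14,15): 1⊕1⊕0⊕0⊕0⊕0⊕1⊕1 = 0
s8 (pos 8,9,10,11,12,13,14,15): 1⊕1⊕1⊕0⊕0⊕0⊕1⊕1 = 1
Syndrome s8…s1 = 1001 → error at position 9.
Flip position 9: 010110011100011 → 010110010100011
Read data bits from positions 3,5,6,7,9,10,11,12,13,14,15: 01000100011

01000100011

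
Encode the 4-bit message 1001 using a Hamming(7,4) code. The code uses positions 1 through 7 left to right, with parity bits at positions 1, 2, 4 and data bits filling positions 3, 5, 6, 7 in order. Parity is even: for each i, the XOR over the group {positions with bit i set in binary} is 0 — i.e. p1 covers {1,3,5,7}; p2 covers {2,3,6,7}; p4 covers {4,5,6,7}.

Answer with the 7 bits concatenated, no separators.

Place data at non-parity positions: p1 p2 1 p4 0 0 1
p1 (pos 1,3,5,7): XOR of data positions = 1⊕0⊕1 = 0
p2 (pos 2,3,6,7): XOR of data positions = 1⊕0⊕1 = 0
p4 (pos 4,5,6,7): XOR of data positions = 0⊕0⊕1 = 1
Codeword: 0011001

0011001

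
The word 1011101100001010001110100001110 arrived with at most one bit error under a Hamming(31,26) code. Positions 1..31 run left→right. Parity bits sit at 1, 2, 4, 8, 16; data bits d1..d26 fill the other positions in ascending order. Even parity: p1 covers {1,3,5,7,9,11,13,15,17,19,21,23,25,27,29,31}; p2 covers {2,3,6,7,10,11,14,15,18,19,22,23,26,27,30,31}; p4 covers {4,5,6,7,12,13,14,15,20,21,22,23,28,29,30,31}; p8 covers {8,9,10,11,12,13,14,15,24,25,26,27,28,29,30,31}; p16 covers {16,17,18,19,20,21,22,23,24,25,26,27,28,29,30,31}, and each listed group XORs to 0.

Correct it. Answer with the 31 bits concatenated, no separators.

s1 (pos 1,3,5,7,9,11,13,15,17,19,21,23,25,27,29,31): 1⊕1⊕1⊕1⊕0⊕0⊕1⊕1⊕0⊕1⊕1⊕1⊕0⊕0⊕1⊕0 = 0
s2 (pos 2,3,6,7,10,11,14,15,18,19,22,23,26,27,30,31): 0⊕1⊕0⊕1⊕0⊕0⊕0⊕1⊕0⊕1⊕0⊕1⊕0⊕0⊕1⊕0 = 0
s4 (pos 4,5,6,7,12,13,14,15,20,21,22,23,28,29,30,31): 1⊕1⊕0⊕1⊕0⊕1⊕0⊕1⊕1⊕1⊕0⊕1⊕1⊕1⊕1⊕0 = 1
s8 (pos 8,9,10,11,12,13,14,15,24,25,26,27,28,29,30,31): 1⊕0⊕0⊕0⊕0⊕1⊕0⊕1⊕0⊕0⊕0⊕0⊕1⊕1⊕1⊕0 = 0
s16 (pos 16,17,18,19,20,21,22,23,24,25,26,27,28,29,30,31): 0⊕0⊕0⊕1⊕1⊕1⊕0⊕1⊕0⊕0⊕0⊕0⊕1⊕1⊕1⊕0 = 1
Syndrome s16…s1 = 10100 → error at position 20.
Flip position 20: 1011101100001010001110100001110 → 1011101100001010001010100001110

1011101100001010001010100001110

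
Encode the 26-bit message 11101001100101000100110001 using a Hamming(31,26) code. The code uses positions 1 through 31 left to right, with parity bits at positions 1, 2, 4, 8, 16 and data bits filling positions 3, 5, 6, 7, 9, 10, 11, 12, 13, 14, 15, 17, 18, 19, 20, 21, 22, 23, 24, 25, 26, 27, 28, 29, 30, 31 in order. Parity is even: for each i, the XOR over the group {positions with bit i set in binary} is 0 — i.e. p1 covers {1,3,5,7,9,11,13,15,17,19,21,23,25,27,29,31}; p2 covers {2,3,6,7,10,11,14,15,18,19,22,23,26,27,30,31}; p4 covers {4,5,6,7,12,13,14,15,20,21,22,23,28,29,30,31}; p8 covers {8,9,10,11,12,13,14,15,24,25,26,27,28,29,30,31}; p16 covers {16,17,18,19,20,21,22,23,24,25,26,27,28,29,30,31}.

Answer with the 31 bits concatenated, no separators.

Place data at non-parity positions: p1 p2 1 p4 1 1 0 p8 1 0 0 1 1 0 0 p16 1 0 1 0 0 0 1 0 0 1 1 0 0 0 1
p1 (pos 1,3,5,7,9,11,13,15,17,19,21,23,25,27,29,31): XOR of data positions = 1⊕1⊕0⊕1⊕0⊕1⊕0⊕1⊕1⊕0⊕1⊕0⊕1⊕0⊕1 = 1
p2 (pos 2,3,6,7,10,11,14,15,18,19,22,23,26,27,30,31): XOR of data positions = 1⊕1⊕0⊕0⊕0⊕0⊕0⊕0⊕1⊕0⊕1⊕1⊕1⊕0⊕1 = 1
p4 (pos 4,5,6,7,12,13,14,15,20,21,22,23,28,29,30,31): XOR of data positions = 1⊕1⊕0⊕1⊕1⊕0⊕0⊕0⊕0⊕0⊕1⊕0⊕0⊕0⊕1 = 0
p8 (pos 8,9,10,11,12,13,14,15,24,25,26,27,28,29,30,31): XOR of data positions = 1⊕0⊕0⊕1⊕1⊕0⊕0⊕0⊕0⊕1⊕1⊕0⊕0⊕0⊕1 = 0
p16 (pos 16,17,18,19,20,21,22,23,24,25,26,27,28,29,30,31): XOR of data positions = 1⊕0⊕1⊕0⊕0⊕0⊕1⊕0⊕0⊕1⊕1⊕0⊕0⊕0⊕1 = 0
Codeword: 1110110010011000101000100110001

1110110010011000101000100110001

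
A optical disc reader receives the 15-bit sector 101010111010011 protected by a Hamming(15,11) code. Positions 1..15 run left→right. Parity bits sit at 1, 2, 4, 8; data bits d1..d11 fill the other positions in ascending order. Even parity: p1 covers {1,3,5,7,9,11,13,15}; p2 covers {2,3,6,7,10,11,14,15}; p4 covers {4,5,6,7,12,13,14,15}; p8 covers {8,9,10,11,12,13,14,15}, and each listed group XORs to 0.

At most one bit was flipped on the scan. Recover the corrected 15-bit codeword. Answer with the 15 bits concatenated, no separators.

101010111000011

s1 (pos 1,3,5,7,9,11,13,15): 1⊕1⊕1⊕1⊕1⊕1⊕0⊕1 = 1
s2 (pos 2,3,6,7,10,11,14,15): 0⊕1⊕0⊕1⊕0⊕1⊕1⊕1 = 1
s4 (pos 4,5,6,7,12,13,14,15): 0⊕1⊕0⊕1⊕0⊕0⊕1⊕1 = 0
s8 (pos 8,9,10,11,12,13,14,15): 1⊕1⊕0⊕1⊕0⊕0⊕1⊕1 = 1
Syndrome s8…s1 = 1011 → error at position 11.
Flip position 11: 101010111010011 → 101010111000011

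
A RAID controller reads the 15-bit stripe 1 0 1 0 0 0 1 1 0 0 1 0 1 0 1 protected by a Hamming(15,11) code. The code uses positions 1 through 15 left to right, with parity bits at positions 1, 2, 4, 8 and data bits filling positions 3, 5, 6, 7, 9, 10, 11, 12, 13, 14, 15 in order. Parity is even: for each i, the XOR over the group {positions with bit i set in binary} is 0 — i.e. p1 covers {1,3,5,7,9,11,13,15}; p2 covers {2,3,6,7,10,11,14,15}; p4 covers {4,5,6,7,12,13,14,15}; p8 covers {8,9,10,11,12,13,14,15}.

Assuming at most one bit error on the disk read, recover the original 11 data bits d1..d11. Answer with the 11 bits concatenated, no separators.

10010010101

s1 (pos 1,3,5,7,9,11,13,15): 1⊕1⊕0⊕1⊕0⊕1⊕1⊕1 = 0
s2 (pos 2,3,6,7,10,11,14,15): 0⊕1⊕0⊕1⊕0⊕1⊕0⊕1 = 0
s4 (pos 4,5,6,7,12,13,14,15): 0⊕0⊕0⊕1⊕0⊕1⊕0⊕1 = 1
s8 (pos 8,9,10,11,12,13,14,15): 1⊕0⊕0⊕1⊕0⊕1⊕0⊕1 = 0
Syndrome s8…s1 = 0100 → error at position 4.
Flip position 4: 101000110010101 → 101100110010101
Read data bits from positions 3,5,6,7,9,10,11,12,13,14,15: 10010010101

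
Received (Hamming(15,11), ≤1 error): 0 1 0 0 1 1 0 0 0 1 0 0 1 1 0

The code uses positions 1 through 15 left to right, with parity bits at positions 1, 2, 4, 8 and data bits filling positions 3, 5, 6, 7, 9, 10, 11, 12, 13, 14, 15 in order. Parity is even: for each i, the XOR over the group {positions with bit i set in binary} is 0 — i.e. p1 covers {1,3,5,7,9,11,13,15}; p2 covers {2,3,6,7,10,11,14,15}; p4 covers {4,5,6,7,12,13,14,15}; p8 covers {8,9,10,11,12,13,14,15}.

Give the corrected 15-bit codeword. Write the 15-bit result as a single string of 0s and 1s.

010011010100110

s1 (pos 1,3,5,7,9,11,13,15): 0⊕0⊕1⊕0⊕0⊕0⊕1⊕0 = 0
s2 (pos 2,3,6,7,10,11,14,15): 1⊕0⊕1⊕0⊕1⊕0⊕1⊕0 = 0
s4 (pos 4,5,6,7,12,13,14,15): 0⊕1⊕1⊕0⊕0⊕1⊕1⊕0 = 0
s8 (pos 8,9,10,11,12,13,14,15): 0⊕0⊕1⊕0⊕0⊕1⊕1⊕0 = 1
Syndrome s8…s1 = 1000 → error at position 8.
Flip position 8: 010011000100110 → 010011010100110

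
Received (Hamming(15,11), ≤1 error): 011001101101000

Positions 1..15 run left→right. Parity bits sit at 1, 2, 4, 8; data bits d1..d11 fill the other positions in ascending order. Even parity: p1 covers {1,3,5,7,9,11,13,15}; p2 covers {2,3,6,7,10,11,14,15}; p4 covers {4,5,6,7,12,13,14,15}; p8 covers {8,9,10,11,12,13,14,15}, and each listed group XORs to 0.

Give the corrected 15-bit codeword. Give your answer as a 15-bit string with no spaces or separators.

s1 (pos 1,3,5,7,9,11,13,15): 0⊕1⊕0⊕1⊕1⊕0⊕0⊕0 = 1
s2 (pos 2,3,6,7,10,11,14,15): 1⊕1⊕1⊕1⊕1⊕0⊕0⊕0 = 1
s4 (pos 4,5,6,7,12,13,14,15): 0⊕0⊕1⊕1⊕1⊕0⊕0⊕0 = 1
s8 (pos 8,9,10,11,12,13,14,15): 0⊕1⊕1⊕0⊕1⊕0⊕0⊕0 = 1
Syndrome s8…s1 = 1111 → error at position 15.
Flip position 15: 011001101101000 → 011001101101001

011001101101001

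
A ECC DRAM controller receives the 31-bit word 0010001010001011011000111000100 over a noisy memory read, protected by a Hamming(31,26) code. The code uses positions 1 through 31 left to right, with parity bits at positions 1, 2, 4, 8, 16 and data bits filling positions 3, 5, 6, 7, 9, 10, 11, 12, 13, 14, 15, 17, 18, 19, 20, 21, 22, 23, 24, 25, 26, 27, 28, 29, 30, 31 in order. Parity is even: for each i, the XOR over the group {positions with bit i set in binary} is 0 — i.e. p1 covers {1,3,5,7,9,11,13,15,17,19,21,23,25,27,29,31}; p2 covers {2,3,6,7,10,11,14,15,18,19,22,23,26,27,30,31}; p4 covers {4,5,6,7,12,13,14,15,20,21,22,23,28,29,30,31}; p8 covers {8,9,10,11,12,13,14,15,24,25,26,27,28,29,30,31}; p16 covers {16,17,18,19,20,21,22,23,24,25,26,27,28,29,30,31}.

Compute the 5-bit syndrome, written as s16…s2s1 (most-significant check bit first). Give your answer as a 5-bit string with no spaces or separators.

s1 (pos 1,3,5,7,9,11,13,15,17,19,21,23,25,27,29,31): 0⊕1⊕0⊕1⊕1⊕0⊕1⊕1⊕0⊕1⊕0⊕1⊕1⊕0⊕1⊕0 = 1
s2 (pos 2,3,6,7,10,11,14,15,18,19,22,23,26,27,30,31): 0⊕1⊕0⊕1⊕0⊕0⊕0⊕1⊕1⊕1⊕0⊕1⊕0⊕0⊕0⊕0 = 0
s4 (pos 4,5,6,7,12,13,14,15,20,21,22,23,28,29,30,31): 0⊕0⊕0⊕1⊕0⊕1⊕0⊕1⊕0⊕0⊕0⊕1⊕0⊕1⊕0⊕0 = 1
s8 (pos 8,9,10,11,12,13,14,15,24,25,26,27,28,29,30,31): 0⊕1⊕0⊕0⊕0⊕1⊕0⊕1⊕1⊕1⊕0⊕0⊕0⊕1⊕0⊕0 = 0
s16 (pos 16,17,18,19,20,21,22,23,24,25,26,27,28,29,30,31): 1⊕0⊕1⊕1⊕0⊕0⊕0⊕1⊕1⊕1⊕0⊕0⊕0⊕1⊕0⊕0 = 1
Syndrome s16…s1 = 10101 → error at position 21.

10101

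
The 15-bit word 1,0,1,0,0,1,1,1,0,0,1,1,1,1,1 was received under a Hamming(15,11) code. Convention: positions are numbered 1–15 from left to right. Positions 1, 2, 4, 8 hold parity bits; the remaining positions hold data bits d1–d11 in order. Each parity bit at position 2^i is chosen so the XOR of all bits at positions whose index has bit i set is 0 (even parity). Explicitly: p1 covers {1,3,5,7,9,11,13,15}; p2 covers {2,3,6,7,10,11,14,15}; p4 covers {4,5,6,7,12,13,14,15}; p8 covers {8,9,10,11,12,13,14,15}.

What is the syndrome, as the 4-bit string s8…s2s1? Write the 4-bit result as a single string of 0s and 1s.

s1 (pos 1,3,5,7,9,11,13,15): 1⊕1⊕0⊕1⊕0⊕1⊕1⊕1 = 0
s2 (pos 2,3,6,7,10,11,14,15): 0⊕1⊕1⊕1⊕0⊕1⊕1⊕1 = 0
s4 (pos 4,5,6,7,12,13,14,15): 0⊕0⊕1⊕1⊕1⊕1⊕1⊕1 = 0
s8 (pos 8,9,10,11,12,13,14,15): 1⊕0⊕0⊕1⊕1⊕1⊕1⊕1 = 0
Syndrome s8…s1 = 0000 → no error.

0000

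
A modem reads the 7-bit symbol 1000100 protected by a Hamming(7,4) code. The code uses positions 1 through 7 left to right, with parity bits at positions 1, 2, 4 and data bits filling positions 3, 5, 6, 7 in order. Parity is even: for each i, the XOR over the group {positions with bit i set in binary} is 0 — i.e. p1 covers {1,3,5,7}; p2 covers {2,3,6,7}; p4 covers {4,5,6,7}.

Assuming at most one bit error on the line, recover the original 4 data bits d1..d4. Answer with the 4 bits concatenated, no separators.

s1 (pos 1,3,5,7): 1⊕0⊕1⊕0 = 0
s2 (pos 2,3,6,7): 0⊕0⊕0⊕0 = 0
s4 (pos 4,5,6,7): 0⊕1⊕0⊕0 = 1
Syndrome s4…s1 = 100 → error at position 4.
Flip position 4: 1000100 → 1001100
Read data bits from positions 3,5,6,7: 0100

0100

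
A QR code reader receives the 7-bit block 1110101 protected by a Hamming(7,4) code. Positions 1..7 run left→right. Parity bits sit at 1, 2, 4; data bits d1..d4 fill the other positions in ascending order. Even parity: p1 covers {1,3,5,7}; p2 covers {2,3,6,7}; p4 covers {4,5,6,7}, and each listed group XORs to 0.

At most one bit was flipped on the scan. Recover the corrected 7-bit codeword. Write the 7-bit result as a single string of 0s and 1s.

s1 (pos 1,3,5,7): 1⊕1⊕1⊕1 = 0
s2 (pos 2,3,6,7): 1⊕1⊕0⊕1 = 1
s4 (pos 4,5,6,7): 0⊕1⊕0⊕1 = 0
Syndrome s4…s1 = 010 → error at position 2.
Flip position 2: 1110101 → 1010101

1010101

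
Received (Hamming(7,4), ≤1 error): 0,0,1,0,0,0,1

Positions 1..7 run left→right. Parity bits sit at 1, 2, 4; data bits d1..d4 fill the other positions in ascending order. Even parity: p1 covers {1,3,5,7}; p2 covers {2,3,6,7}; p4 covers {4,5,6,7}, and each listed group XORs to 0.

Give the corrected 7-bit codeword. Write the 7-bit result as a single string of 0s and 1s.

0011001

s1 (pos 1,3,5,7): 0⊕1⊕0⊕1 = 0
s2 (pos 2,3,6,7): 0⊕1⊕0⊕1 = 0
s4 (pos 4,5,6,7): 0⊕0⊕0⊕1 = 1
Syndrome s4…s1 = 100 → error at position 4.
Flip position 4: 0010001 → 0011001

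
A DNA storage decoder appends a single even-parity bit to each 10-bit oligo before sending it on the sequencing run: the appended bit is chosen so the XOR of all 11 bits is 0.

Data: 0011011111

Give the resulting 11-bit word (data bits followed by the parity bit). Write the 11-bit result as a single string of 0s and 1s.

XOR of the 10 data bits: 0⊕0⊕1⊕1⊕0⊕1⊕1⊕1⊕1⊕1 = 1
Parity bit = 1 (so all 11 bits XOR to 0).

00110111111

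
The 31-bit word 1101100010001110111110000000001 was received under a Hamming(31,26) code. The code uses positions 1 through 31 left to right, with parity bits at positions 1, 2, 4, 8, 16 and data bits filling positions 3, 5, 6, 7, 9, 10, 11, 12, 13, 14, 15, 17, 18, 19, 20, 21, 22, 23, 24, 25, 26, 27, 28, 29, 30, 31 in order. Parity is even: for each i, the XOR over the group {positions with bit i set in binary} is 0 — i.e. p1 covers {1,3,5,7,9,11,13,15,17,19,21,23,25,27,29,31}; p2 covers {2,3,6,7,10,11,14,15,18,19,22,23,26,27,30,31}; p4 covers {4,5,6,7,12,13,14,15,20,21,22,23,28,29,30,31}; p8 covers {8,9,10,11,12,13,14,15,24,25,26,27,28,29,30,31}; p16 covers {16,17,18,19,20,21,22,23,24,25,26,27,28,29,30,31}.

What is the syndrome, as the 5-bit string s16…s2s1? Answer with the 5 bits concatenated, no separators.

s1 (pos 1,3,5,7,9,11,13,15,17,19,21,23,25,27,29,31): 1⊕0⊕1⊕0⊕1⊕0⊕1⊕1⊕1⊕1⊕1⊕0⊕0⊕0⊕0⊕1 = 1
s2 (pos 2,3,6,7,10,11,14,15,18,19,22,23,26,27,30,31): 1⊕0⊕0⊕0⊕0⊕0⊕1⊕1⊕1⊕1⊕0⊕0⊕0⊕0⊕0⊕1 = 0
s4 (pos 4,5,6,7,12,13,14,15,20,21,22,23,28,29,30,31): 1⊕1⊕0⊕0⊕0⊕1⊕1⊕1⊕1⊕1⊕0⊕0⊕0⊕0⊕0⊕1 = 0
s8 (pos 8,9,10,11,12,13,14,15,24,25,26,27,28,29,30,31): 0⊕1⊕0⊕0⊕0⊕1⊕1⊕1⊕0⊕0⊕0⊕0⊕0⊕0⊕0⊕1 = 1
s16 (pos 16,17,18,19,20,21,22,23,24,25,26,27,28,29,30,31): 0⊕1⊕1⊕1⊕1⊕1⊕0⊕0⊕0⊕0⊕0⊕0⊕0⊕0⊕0⊕1 = 0
Syndrome s16…s1 = 01001 → error at position 9.

01001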